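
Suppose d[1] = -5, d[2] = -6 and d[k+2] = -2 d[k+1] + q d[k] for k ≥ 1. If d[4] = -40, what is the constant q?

d[3] = 12 - 5q
d[4] = -24 + 4q
So -24 + 4q = -40, giving q = -4.

-4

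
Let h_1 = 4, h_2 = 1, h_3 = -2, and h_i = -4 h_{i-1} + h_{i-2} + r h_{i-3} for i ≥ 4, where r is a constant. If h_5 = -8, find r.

h_4 = 9 + 4r
h_5 = -38 - 15r
So -38 - 15r = -8, giving r = -2.

-2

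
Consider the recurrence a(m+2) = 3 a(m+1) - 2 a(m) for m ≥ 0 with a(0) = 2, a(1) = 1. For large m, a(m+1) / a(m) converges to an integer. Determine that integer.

The characteristic equation is r^2 - 3r + 2 = 0, which factors as (r - 2)(r - 1) = 0.
So the roots are 2 and 1. Since |2| > |1| and the coefficient of 2^m is non-zero, the ratio tends to 2.

2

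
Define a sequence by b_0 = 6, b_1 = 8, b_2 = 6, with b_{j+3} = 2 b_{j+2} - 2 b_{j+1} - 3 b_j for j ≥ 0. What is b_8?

1334

b_3 = 2(6) - 2(8) - 3(6) = -22
b_4 = 2(-22) - 2(6) - 3(8) = -80
b_5 = 2(-80) - 2(-22) - 3(6) = -134
b_6 = 2(-134) - 2(-80) - 3(-22) = -42
b_7 = 2(-42) - 2(-134) - 3(-80) = 424
b_8 = 2(424) - 2(-42) - 3(-134) = 1334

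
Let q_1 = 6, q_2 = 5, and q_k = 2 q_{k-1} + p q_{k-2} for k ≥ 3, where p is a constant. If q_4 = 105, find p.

q_3 = 10 + 6p
q_4 = 20 + 17p
So 20 + 17p = 105, giving p = 5.

5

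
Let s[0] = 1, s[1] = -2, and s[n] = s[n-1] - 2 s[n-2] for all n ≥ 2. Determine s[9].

40

s[2] = (-2) - 2·1 = -4
s[3] = (-4) - 2·(-2) = 0
s[4] = 0 - 2·(-4) = 8
s[5] = 8 - 2·0 = 8
s[6] = 8 - 2·8 = -8
s[7] = (-8) - 2·8 = -24
s[8] = (-24) - 2·(-8) = -8
s[9] = (-8) - 2·(-24) = 40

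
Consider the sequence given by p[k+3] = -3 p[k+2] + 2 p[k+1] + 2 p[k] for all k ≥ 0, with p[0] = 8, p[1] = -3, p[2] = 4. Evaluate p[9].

p[3] = -3(4) + 2(-3) + 2(8) = -2
p[4] = -3(-2) + 2(4) + 2(-3) = 8
p[5] = -3(8) + 2(-2) + 2(4) = -20
p[6] = -3(-20) + 2(8) + 2(-2) = 72
p[7] = -3(72) + 2(-20) + 2(8) = -240
p[8] = -3(-240) + 2(72) + 2(-20) = 824
p[9] = -3(824) + 2(-240) + 2(72) = -2808

-2808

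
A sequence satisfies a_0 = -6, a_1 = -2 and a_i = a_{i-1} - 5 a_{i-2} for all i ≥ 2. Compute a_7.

1678

a_2 = (-2) - 5*(-6) = 28
a_3 = 28 - 5*(-2) = 38
a_4 = 38 - 5*28 = -102
a_5 = (-102) - 5*38 = -292
a_6 = (-292) - 5*(-102) = 218
a_7 = 218 - 5*(-292) = 1678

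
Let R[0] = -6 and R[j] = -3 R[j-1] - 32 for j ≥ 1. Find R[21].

The fixed point is -32/(1 + 3) = -8, so R[j] + 8 = -3(R[j-1] + 8).
Hence R[j] = 2·(-3)^j - 8.
R[21] = 2·(-3)^{21} - 8 = 2·-10460353203 - 8 = -20920706414.

-20920706414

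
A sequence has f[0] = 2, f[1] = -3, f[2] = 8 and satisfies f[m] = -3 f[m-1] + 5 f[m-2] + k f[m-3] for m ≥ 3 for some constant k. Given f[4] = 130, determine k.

f[3] = -39 + 2k
f[4] = 157 - 9k
So 157 - 9k = 130, giving k = 3.

3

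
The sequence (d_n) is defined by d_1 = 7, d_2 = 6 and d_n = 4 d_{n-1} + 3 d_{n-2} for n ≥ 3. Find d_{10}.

d_3 = 4*6 + 3*7 = 45
d_4 = 4*45 + 3*6 = 198
d_5 = 4*198 + 3*45 = 927
d_6 = 4*927 + 3*198 = 4302
d_7 = 4*4302 + 3*927 = 19989
d_8 = 4*19989 + 3*4302 = 92862
d_9 = 4*92862 + 3*19989 = 431415
d_{10} = 4*431415 + 3*92862 = 2004246

2004246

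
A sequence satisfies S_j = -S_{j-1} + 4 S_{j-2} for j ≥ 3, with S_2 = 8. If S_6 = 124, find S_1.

Let S_1 = y.
S_3 = -8 + 4y
S_4 = 40 - 4y
S_5 = -72 + 20y
S_6 = 232 - 36y
So 232 - 36y = 124, giving y = 3.

3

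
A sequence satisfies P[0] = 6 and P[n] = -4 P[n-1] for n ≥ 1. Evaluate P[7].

-98304

P[1] = -4(6) = -24
P[2] = -4(-24) = 96
P[3] = -4(96) = -384
P[4] = -4(-384) = 1536
P[5] = -4(1536) = -6144
P[6] = -4(-6144) = 24576
P[7] = -4(24576) = -98304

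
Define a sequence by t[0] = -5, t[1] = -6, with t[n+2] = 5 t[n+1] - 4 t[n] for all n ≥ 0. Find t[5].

-346

t[2] = 5(-6) - 4(-5) = -10
t[3] = 5(-10) - 4(-6) = -26
t[4] = 5(-26) - 4(-10) = -90
t[5] = 5(-90) - 4(-26) = -346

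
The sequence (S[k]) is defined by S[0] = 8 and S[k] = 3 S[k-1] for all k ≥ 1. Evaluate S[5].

S[1] = 3(8) = 24
S[2] = 3(24) = 72
S[3] = 3(72) = 216
S[4] = 3(216) = 648
S[5] = 3(648) = 1944

1944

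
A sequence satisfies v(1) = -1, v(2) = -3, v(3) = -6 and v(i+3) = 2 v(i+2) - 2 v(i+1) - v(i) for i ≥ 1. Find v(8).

37

v(4) = 2·(-6) - 2·(-3) - (-1) = -5
v(5) = 2·(-5) - 2·(-6) - (-3) = 5
v(6) = 2·5 - 2·(-5) - (-6) = 26
v(7) = 2·26 - 2·5 - (-5) = 47
v(8) = 2·47 - 2·26 - 5 = 37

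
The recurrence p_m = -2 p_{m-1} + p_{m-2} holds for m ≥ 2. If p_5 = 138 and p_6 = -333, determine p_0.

Rearranging, p_{m-2} = p_m + 2 p_{m-1}.
p_4 = -333 + 2(138) = -57
p_3 = 138 + 2(-57) = 24
p_2 = -57 + 2(24) = -9
p_1 = 24 + 2(-9) = 6
p_0 = -9 + 2(6) = 3

3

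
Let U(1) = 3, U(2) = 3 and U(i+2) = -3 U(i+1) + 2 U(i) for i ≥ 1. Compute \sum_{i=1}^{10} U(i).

22974

U(3) = -3*3 + 2*3 = -3
U(4) = -3*(-3) + 2*3 = 15
U(5) = -3*15 + 2*(-3) = -51
U(6) = -3*(-51) + 2*15 = 183
U(7) = -3*183 + 2*(-51) = -651
U(8) = -3*(-651) + 2*183 = 2319
U(9) = -3*2319 + 2*(-651) = -8259
U(10) = -3*(-8259) + 2*2319 = 29415
Sum = 3 + 3 + (-3) + 15 + (-51) + 183 + (-651) + 2319 + (-8259) + 29415 = 22974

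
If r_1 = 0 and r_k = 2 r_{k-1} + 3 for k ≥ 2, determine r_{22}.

The fixed point is 3/(1 - 2) = -3, so r_k + 3 = 2(r_{k-1} + 3).
Hence r_k = 3·2^{k-1} - 3.
r_{22} = 3·2^{21} - 3 = 3·2097152 - 3 = 6291453.

6291453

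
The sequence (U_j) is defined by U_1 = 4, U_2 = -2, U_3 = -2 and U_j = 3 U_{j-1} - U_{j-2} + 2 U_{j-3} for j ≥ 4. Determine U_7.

64

U_4 = 3*(-2) - (-2) + 2*4 = 4
U_5 = 3*4 - (-2) + 2*(-2) = 10
U_6 = 3*10 - 4 + 2*(-2) = 22
U_7 = 3*22 - 10 + 2*4 = 64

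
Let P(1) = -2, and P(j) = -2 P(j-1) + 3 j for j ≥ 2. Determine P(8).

P(2) = -2·(-2) + 6 = 10
P(3) = -2·10 + 9 = -11
P(4) = -2·(-11) + 12 = 34
P(5) = -2·34 + 15 = -53
P(6) = -2·(-53) + 18 = 124
P(7) = -2·124 + 21 = -227
P(8) = -2·(-227) + 24 = 478

478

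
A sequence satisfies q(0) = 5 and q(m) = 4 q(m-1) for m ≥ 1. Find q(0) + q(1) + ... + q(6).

27305

q(1) = 4*5 = 20
q(2) = 4*20 = 80
q(3) = 4*80 = 320
q(4) = 4*320 = 1280
q(5) = 4*1280 = 5120
q(6) = 4*5120 = 20480
Sum = 5 + 20 + 80 + 320 + 1280 + 5120 + 20480 = 27305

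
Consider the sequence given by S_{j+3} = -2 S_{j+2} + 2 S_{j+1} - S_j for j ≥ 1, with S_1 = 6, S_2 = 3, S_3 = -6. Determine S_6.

S_4 = -2*(-6) + 2*3 - 6 = 12
S_5 = -2*12 + 2*(-6) - 3 = -39
S_6 = -2*(-39) + 2*12 - (-6) = 108

108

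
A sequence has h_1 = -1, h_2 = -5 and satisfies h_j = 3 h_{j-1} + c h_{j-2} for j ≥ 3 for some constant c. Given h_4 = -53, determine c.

h_3 = -15 - c
h_4 = -45 - 8c
So -45 - 8c = -53, giving c = 1.

1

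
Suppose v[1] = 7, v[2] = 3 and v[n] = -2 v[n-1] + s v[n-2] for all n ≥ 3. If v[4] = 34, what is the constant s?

v[3] = -6 + 7s
v[4] = 12 - 11s
So 12 - 11s = 34, giving s = -2.

-2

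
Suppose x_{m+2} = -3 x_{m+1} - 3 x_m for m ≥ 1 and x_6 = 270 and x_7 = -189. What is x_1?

7

Rearranging, x_{m-2} = (x_m + 3 x_{m-1}) / -3.
x_5 = (-189 + 3*270) / -3 = 621/-3 = -207
x_4 = (270 + 3*(-207)) / -3 = -351/-3 = 117
x_3 = (-207 + 3*117) / -3 = 144/-3 = -48
x_2 = (117 + 3*(-48)) / -3 = -27/-3 = 9
x_1 = (-48 + 3*9) / -3 = -21/-3 = 7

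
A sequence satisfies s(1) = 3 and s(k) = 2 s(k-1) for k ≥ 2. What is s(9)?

768

s(2) = 2(3) = 6
s(3) = 2(6) = 12
s(4) = 2(12) = 24
s(5) = 2(24) = 48
s(6) = 2(48) = 96
s(7) = 2(96) = 192
s(8) = 2(192) = 384
s(9) = 2(384) = 768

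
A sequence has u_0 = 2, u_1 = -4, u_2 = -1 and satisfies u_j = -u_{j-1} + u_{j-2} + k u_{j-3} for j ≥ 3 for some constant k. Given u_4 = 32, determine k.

-5

u_3 = -3 + 2k
u_4 = 2 - 6k
So 2 - 6k = 32, giving k = -5.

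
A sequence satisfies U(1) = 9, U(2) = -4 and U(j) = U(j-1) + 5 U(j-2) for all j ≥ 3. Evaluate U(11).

U(3) = (-4) + 5(9) = 41
U(4) = 41 + 5(-4) = 21
U(5) = 21 + 5(41) = 226
U(6) = 226 + 5(21) = 331
U(7) = 331 + 5(226) = 1461
U(8) = 1461 + 5(331) = 3116
U(9) = 3116 + 5(1461) = 10421
U(10) = 10421 + 5(3116) = 26001
U(11) = 26001 + 5(10421) = 78106

78106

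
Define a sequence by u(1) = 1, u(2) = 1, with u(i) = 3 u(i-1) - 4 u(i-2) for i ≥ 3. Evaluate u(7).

-1

u(3) = 3·1 - 4·1 = -1
u(4) = 3·(-1) - 4·1 = -7
u(5) = 3·(-7) - 4·(-1) = -17
u(6) = 3·(-17) - 4·(-7) = -23
u(7) = 3·(-23) - 4·(-17) = -1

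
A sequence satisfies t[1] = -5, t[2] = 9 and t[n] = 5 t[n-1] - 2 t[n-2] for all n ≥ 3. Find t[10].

t[3] = 5*9 - 2*(-5) = 55
t[4] = 5*55 - 2*9 = 257
t[5] = 5*257 - 2*55 = 1175
t[6] = 5*1175 - 2*257 = 5361
t[7] = 5*5361 - 2*1175 = 24455
t[8] = 5*24455 - 2*5361 = 111553
t[9] = 5*111553 - 2*24455 = 508855
t[10] = 5*508855 - 2*111553 = 2321169

2321169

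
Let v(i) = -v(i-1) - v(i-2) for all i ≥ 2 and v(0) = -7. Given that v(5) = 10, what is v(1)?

Let v(1) = x.
v(2) = 7 - x
v(3) = -7
v(4) = x
v(5) = 7 - x
So 7 - x = 10, giving x = -3.

-3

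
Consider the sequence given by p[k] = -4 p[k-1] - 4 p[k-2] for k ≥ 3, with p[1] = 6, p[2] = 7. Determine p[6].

1328

p[3] = -4(7) - 4(6) = -52
p[4] = -4(-52) - 4(7) = 180
p[5] = -4(180) - 4(-52) = -512
p[6] = -4(-512) - 4(180) = 1328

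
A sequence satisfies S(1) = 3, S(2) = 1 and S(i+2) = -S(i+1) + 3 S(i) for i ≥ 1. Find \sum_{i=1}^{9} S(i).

S(3) = -1 + 3*3 = 8
S(4) = -8 + 3*1 = -5
S(5) = -(-5) + 3*8 = 29
S(6) = -29 + 3*(-5) = -44
S(7) = -(-44) + 3*29 = 131
S(8) = -131 + 3*(-44) = -263
S(9) = -(-263) + 3*131 = 656
Sum = 3 + 1 + 8 + (-5) + 29 + (-44) + 131 + (-263) + 656 = 516

516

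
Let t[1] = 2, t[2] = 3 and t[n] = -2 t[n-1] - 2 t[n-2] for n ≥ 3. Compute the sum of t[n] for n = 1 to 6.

-11

t[3] = -2·3 - 2·2 = -10
t[4] = -2·(-10) - 2·3 = 14
t[5] = -2·14 - 2·(-10) = -8
t[6] = -2·(-8) - 2·14 = -12
Sum = 2 + 3 + (-10) + 14 + (-8) + (-12) = -11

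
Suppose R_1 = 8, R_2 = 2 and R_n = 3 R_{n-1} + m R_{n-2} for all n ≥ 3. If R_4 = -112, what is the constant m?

R_3 = 6 + 8m
R_4 = 18 + 26m
So 18 + 26m = -112, giving m = -5.

-5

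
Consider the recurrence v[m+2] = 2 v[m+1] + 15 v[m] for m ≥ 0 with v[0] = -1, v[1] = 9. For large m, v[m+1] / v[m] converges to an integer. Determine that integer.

5

The characteristic equation is r^2 - 2r - 15 = 0, which factors as (r - 5)(r + 3) = 0.
So the roots are 5 and -3. Since |5| > |-3| and the coefficient of 5^m is non-zero, the ratio tends to 5.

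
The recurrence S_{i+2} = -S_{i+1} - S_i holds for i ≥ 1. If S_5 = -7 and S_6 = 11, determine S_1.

Rearranging, S_{i-2} = -(S_i + S_{i-1}).
S_4 = -(11 + (-7)) = -4
S_3 = -(-7 + (-4)) = 11
S_2 = -(-4 + 11) = -7
S_1 = -(11 + (-7)) = -4

-4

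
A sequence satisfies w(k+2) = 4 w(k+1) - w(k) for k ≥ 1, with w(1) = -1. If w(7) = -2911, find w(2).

-4

Let w(2) = y.
w(3) = 1 + 4y
w(4) = 4 + 15y
w(5) = 15 + 56y
w(6) = 56 + 209y
w(7) = 209 + 780y
So 209 + 780y = -2911, giving y = -4.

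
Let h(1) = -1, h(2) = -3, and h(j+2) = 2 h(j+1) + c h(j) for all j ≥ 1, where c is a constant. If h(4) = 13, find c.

h(3) = -6 - c
h(4) = -12 - 5c
So -12 - 5c = 13, giving c = -5.

-5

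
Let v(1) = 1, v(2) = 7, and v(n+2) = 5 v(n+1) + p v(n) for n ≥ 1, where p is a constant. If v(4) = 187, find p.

1

v(3) = 35 + p
v(4) = 175 + 12p
So 175 + 12p = 187, giving p = 1.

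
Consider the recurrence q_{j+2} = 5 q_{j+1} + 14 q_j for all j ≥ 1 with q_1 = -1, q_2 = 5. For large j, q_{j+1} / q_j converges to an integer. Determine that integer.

7

The characteristic equation is r^2 - 5r - 14 = 0, which factors as (r - 7)(r + 2) = 0.
So the roots are 7 and -2. Since |7| > |-2| and the coefficient of 7^j is non-zero, the ratio tends to 7.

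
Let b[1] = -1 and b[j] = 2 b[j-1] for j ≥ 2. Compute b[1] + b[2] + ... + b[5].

-31

b[2] = 2·(-1) = -2
b[3] = 2·(-2) = -4
b[4] = 2·(-4) = -8
b[5] = 2·(-8) = -16
Sum = (-1) + (-2) + (-4) + (-8) + (-16) = -31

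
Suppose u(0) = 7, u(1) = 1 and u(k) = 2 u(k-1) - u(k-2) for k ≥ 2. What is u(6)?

-29

u(2) = 2*1 - 7 = -5
u(3) = 2*(-5) - 1 = -11
u(4) = 2*(-11) - (-5) = -17
u(5) = 2*(-17) - (-11) = -23
u(6) = 2*(-23) - (-17) = -29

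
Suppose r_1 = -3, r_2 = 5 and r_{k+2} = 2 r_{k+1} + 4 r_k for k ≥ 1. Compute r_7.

320

r_3 = 2·5 + 4·(-3) = -2
r_4 = 2·(-2) + 4·5 = 16
r_5 = 2·16 + 4·(-2) = 24
r_6 = 2·24 + 4·16 = 112
r_7 = 2·112 + 4·24 = 320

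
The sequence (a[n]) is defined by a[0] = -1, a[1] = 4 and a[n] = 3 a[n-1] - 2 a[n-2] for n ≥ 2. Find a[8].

a[2] = 3*4 - 2*(-1) = 14
a[3] = 3*14 - 2*4 = 34
a[4] = 3*34 - 2*14 = 74
a[5] = 3*74 - 2*34 = 154
a[6] = 3*154 - 2*74 = 314
a[7] = 3*314 - 2*154 = 634
a[8] = 3*634 - 2*314 = 1274

1274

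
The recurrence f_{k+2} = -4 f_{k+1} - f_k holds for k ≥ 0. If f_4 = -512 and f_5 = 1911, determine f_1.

7

Rearranging, f_{k-2} = -(f_k + 4 f_{k-1}).
f_3 = -(1911 + 4*(-512)) = 137
f_2 = -(-512 + 4*137) = -36
f_1 = -(137 + 4*(-36)) = 7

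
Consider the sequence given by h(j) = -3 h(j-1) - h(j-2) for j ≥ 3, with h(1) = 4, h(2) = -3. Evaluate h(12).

h(3) = -3*(-3) - 4 = 5
h(4) = -3*5 - (-3) = -12
h(5) = -3*(-12) - 5 = 31
h(6) = -3*31 - (-12) = -81
h(7) = -3*(-81) - 31 = 212
h(8) = -3*212 - (-81) = -555
h(9) = -3*(-555) - 212 = 1453
h(10) = -3*1453 - (-555) = -3804
h(11) = -3*(-3804) - 1453 = 9959
h(12) = -3*9959 - (-3804) = -26073

-26073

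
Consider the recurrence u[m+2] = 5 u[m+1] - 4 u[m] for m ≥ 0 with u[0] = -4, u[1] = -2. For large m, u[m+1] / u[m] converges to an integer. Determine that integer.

The characteristic equation is r^2 - 5r + 4 = 0, which factors as (r - 4)(r - 1) = 0.
So the roots are 4 and 1. Since |4| > |1| and the coefficient of 4^m is non-zero, the ratio tends to 4.

4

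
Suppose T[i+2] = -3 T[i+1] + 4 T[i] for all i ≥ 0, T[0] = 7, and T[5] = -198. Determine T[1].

Let T[1] = w.
T[2] = 28 - 3w
T[3] = -84 + 13w
T[4] = 364 - 51w
T[5] = -1428 + 205w
So -1428 + 205w = -198, giving w = 6.

6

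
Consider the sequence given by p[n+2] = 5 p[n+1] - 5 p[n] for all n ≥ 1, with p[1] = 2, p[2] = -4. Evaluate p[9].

p[3] = 5(-4) - 5(2) = -30
p[4] = 5(-30) - 5(-4) = -130
p[5] = 5(-130) - 5(-30) = -500
p[6] = 5(-500) - 5(-130) = -1850
p[7] = 5(-1850) - 5(-500) = -6750
p[8] = 5(-6750) - 5(-1850) = -24500
p[9] = 5(-24500) - 5(-6750) = -88750

-88750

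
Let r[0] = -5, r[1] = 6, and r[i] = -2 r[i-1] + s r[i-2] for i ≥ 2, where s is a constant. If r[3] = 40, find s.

r[2] = -12 - 5s
r[3] = 24 + 16s
So 24 + 16s = 40, giving s = 1.

1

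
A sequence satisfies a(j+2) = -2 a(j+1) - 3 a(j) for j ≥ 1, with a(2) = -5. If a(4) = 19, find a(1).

4

Let a(1) = v.
a(3) = 10 - 3v
a(4) = -5 + 6v
So -5 + 6v = 19, giving v = 4.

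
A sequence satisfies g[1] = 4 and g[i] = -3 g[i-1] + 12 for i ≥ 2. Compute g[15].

4782972

The fixed point is 12/(1 + 3) = 3, so g[i] - 3 = -3(g[i-1] - 3).
Hence g[i] = 1·(-3)^{i-1} + 3.
g[15] = 1·(-3)^{14} + 3 = 1·4782969 + 3 = 4782972.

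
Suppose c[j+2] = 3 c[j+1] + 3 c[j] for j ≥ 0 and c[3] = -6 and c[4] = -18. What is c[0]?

Rearranging, c[j-2] = (c[j] - 3 c[j-1]) / 3.
c[2] = (-18 - 3*(-6)) / 3 = 0/3 = 0
c[1] = (-6 - 3*0) / 3 = -6/3 = -2
c[0] = (0 - 3*(-2)) / 3 = 6/3 = 2

2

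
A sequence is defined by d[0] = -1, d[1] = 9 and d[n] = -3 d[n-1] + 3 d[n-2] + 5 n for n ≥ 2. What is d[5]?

d[2] = -3·9 + 3·(-1) + 10 = -20
d[3] = -3·(-20) + 3·9 + 15 = 102
d[4] = -3·102 + 3·(-20) + 20 = -346
d[5] = -3·(-346) + 3·102 + 25 = 1369

1369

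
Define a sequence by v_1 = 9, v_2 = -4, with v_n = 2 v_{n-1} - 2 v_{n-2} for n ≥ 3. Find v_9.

144

v_3 = 2(-4) - 2(9) = -26
v_4 = 2(-26) - 2(-4) = -44
v_5 = 2(-44) - 2(-26) = -36
v_6 = 2(-36) - 2(-44) = 16
v_7 = 2(16) - 2(-36) = 104
v_8 = 2(104) - 2(16) = 176
v_9 = 2(176) - 2(104) = 144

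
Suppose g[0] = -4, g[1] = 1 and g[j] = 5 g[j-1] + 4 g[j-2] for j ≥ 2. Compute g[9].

g[2] = 5(1) + 4(-4) = -11
g[3] = 5(-11) + 4(1) = -51
g[4] = 5(-51) + 4(-11) = -299
g[5] = 5(-299) + 4(-51) = -1699
g[6] = 5(-1699) + 4(-299) = -9691
g[7] = 5(-9691) + 4(-1699) = -55251
g[8] = 5(-55251) + 4(-9691) = -315019
g[9] = 5(-315019) + 4(-55251) = -1796099

-1796099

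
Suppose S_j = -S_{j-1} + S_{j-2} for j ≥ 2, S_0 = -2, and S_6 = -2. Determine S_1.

-1

Let S_1 = y.
S_2 = -2 - y
S_3 = 2 + 2y
S_4 = -4 - 3y
S_5 = 6 + 5y
S_6 = -10 - 8y
So -10 - 8y = -2, giving y = -1.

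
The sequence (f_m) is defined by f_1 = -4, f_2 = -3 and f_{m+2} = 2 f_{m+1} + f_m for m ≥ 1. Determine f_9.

-1900

f_3 = 2(-3) + (-4) = -10
f_4 = 2(-10) + (-3) = -23
f_5 = 2(-23) + (-10) = -56
f_6 = 2(-56) + (-23) = -135
f_7 = 2(-135) + (-56) = -326
f_8 = 2(-326) + (-135) = -787
f_9 = 2(-787) + (-326) = -1900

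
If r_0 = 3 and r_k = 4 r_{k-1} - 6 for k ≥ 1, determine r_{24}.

The fixed point is -6/(1 - 4) = 2, so r_k - 2 = 4(r_{k-1} - 2).
Hence r_k = 1·4^k + 2.
r_{24} = 1·4^{24} + 2 = 1·281474976710656 + 2 = 281474976710658.

281474976710658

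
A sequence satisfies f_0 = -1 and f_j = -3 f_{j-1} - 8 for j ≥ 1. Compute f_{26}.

The fixed point is -8/(1 + 3) = -2, so f_j + 2 = -3(f_{j-1} + 2).
Hence f_j = 1·(-3)^j - 2.
f_{26} = 1·(-3)^{26} - 2 = 1·2541865828329 - 2 = 2541865828327.

2541865828327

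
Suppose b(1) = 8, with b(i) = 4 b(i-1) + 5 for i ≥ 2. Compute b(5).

2473

b(2) = 4·8 + 5 = 37
b(3) = 4·37 + 5 = 153
b(4) = 4·153 + 5 = 617
b(5) = 4·617 + 5 = 2473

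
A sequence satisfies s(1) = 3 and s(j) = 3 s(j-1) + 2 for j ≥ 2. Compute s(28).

The fixed point is 2/(1 - 3) = -1, so s(j) + 1 = 3(s(j-1) + 1).
Hence s(j) = 4·3^{j-1} - 1.
s(28) = 4·3^{27} - 1 = 4·7625597484987 - 1 = 30502389939947.

30502389939947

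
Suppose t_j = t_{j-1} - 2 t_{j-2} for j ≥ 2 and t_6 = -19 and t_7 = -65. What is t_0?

Rearranging, t_{j-2} = (t_j - t_{j-1}) / -2.
t_5 = (-65 - (-19)) / -2 = -46/-2 = 23
t_4 = (-19 - 23) / -2 = -42/-2 = 21
t_3 = (23 - 21) / -2 = 2/-2 = -1
t_2 = (21 - (-1)) / -2 = 22/-2 = -11
t_1 = (-1 - (-11)) / -2 = 10/-2 = -5
t_0 = (-11 - (-5)) / -2 = -6/-2 = 3

3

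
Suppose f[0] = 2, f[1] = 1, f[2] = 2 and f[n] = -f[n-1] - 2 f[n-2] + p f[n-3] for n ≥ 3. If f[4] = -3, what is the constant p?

3

f[3] = -4 + 2p
f[4] = -p
So -p = -3, giving p = 3.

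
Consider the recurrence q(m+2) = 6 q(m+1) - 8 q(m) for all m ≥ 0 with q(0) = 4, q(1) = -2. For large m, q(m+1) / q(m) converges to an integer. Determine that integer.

4

The characteristic equation is r^2 - 6r + 8 = 0, which factors as (r - 4)(r - 2) = 0.
So the roots are 4 and 2. Since |4| > |2| and the coefficient of 4^m is non-zero, the ratio tends to 4.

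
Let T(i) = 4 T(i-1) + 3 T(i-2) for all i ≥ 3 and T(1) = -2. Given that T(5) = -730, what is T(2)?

-7

Let T(2) = z.
T(3) = -6 + 4z
T(4) = -24 + 19z
T(5) = -114 + 88z
So -114 + 88z = -730, giving z = -7.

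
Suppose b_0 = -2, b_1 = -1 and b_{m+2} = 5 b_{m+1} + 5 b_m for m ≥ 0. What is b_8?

b_2 = 5(-1) + 5(-2) = -15
b_3 = 5(-15) + 5(-1) = -80
b_4 = 5(-80) + 5(-15) = -475
b_5 = 5(-475) + 5(-80) = -2775
b_6 = 5(-2775) + 5(-475) = -16250
b_7 = 5(-16250) + 5(-2775) = -95125
b_8 = 5(-95125) + 5(-16250) = -556875

-556875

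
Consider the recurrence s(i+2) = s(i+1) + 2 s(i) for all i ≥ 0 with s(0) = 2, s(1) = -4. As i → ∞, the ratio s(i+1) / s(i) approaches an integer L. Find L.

2

The characteristic equation is r^2 - r - 2 = 0, which factors as (r - 2)(r + 1) = 0.
So the roots are 2 and -1. Since |2| > |-1| and the coefficient of 2^i is non-zero, the ratio tends to 2.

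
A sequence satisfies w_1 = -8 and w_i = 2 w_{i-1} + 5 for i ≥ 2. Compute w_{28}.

The fixed point is 5/(1 - 2) = -5, so w_i + 5 = 2(w_{i-1} + 5).
Hence w_i = -3·2^{i-1} - 5.
w_{28} = -3·2^{27} - 5 = -3·134217728 - 5 = -402653189.

-402653189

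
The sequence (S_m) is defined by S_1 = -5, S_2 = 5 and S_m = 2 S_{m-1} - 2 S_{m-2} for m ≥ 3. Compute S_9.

S_3 = 2*5 - 2*(-5) = 20
S_4 = 2*20 - 2*5 = 30
S_5 = 2*30 - 2*20 = 20
S_6 = 2*20 - 2*30 = -20
S_7 = 2*(-20) - 2*20 = -80
S_8 = 2*(-80) - 2*(-20) = -120
S_9 = 2*(-120) - 2*(-80) = -80

-80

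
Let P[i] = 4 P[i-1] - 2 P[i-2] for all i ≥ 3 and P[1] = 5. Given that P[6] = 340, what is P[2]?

Let P[2] = x.
P[3] = -10 + 4x
P[4] = -40 + 14x
P[5] = -140 + 48x
P[6] = -480 + 164x
So -480 + 164x = 340, giving x = 5.

5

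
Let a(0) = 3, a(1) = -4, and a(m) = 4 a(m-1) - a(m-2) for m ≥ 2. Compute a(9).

a(2) = 4·(-4) - 3 = -19
a(3) = 4·(-19) - (-4) = -72
a(4) = 4·(-72) - (-19) = -269
a(5) = 4·(-269) - (-72) = -1004
a(6) = 4·(-1004) - (-269) = -3747
a(7) = 4·(-3747) - (-1004) = -13984
a(8) = 4·(-13984) - (-3747) = -52189
a(9) = 4·(-52189) - (-13984) = -194772

-194772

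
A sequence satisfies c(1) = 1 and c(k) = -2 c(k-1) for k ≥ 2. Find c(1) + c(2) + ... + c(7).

43

c(2) = -2*1 = -2
c(3) = -2*(-2) = 4
c(4) = -2*4 = -8
c(5) = -2*(-8) = 16
c(6) = -2*16 = -32
c(7) = -2*(-32) = 64
Sum = 1 + (-2) + 4 + (-8) + 16 + (-32) + 64 = 43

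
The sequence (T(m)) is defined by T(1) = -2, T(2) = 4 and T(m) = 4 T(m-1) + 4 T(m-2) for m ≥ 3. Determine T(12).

13774848

T(3) = 4*4 + 4*(-2) = 8
T(4) = 4*8 + 4*4 = 48
T(5) = 4*48 + 4*8 = 224
T(6) = 4*224 + 4*48 = 1088
T(7) = 4*1088 + 4*224 = 5248
T(8) = 4*5248 + 4*1088 = 25344
T(9) = 4*25344 + 4*5248 = 122368
T(10) = 4*122368 + 4*25344 = 590848
T(11) = 4*590848 + 4*122368 = 2852864
T(12) = 4*2852864 + 4*590848 = 13774848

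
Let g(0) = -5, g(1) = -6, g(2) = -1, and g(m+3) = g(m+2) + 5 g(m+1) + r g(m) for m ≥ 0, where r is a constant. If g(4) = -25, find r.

g(3) = -31 - 5r
g(4) = -36 - 11r
So -36 - 11r = -25, giving r = -1.

-1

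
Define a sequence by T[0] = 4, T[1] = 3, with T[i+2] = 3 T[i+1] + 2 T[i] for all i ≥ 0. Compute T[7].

9249

T[2] = 3·3 + 2·4 = 17
T[3] = 3·17 + 2·3 = 57
T[4] = 3·57 + 2·17 = 205
T[5] = 3·205 + 2·57 = 729
T[6] = 3·729 + 2·205 = 2597
T[7] = 3·2597 + 2·729 = 9249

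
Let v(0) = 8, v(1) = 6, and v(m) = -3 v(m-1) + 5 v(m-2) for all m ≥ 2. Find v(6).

3592

v(2) = -3*6 + 5*8 = 22
v(3) = -3*22 + 5*6 = -36
v(4) = -3*(-36) + 5*22 = 218
v(5) = -3*218 + 5*(-36) = -834
v(6) = -3*(-834) + 5*218 = 3592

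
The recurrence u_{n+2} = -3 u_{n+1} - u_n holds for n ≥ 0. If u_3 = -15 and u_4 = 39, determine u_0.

Rearranging, u_{n-2} = -(u_n + 3 u_{n-1}).
u_2 = -(39 + 3·(-15)) = 6
u_1 = -(-15 + 3·6) = -3
u_0 = -(6 + 3·(-3)) = 3

3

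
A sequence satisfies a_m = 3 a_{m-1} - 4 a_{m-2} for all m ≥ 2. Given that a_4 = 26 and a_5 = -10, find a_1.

Rearranging, a_{m-2} = (a_m - 3 a_{m-1}) / -4.
a_3 = (-10 - 3*26) / -4 = -88/-4 = 22
a_2 = (26 - 3*22) / -4 = -40/-4 = 10
a_1 = (22 - 3*10) / -4 = -8/-4 = 2

2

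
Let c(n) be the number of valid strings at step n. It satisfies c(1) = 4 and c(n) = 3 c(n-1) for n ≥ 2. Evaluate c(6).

c(2) = 3*4 = 12
c(3) = 3*12 = 36
c(4) = 3*36 = 108
c(5) = 3*108 = 324
c(6) = 3*324 = 972

972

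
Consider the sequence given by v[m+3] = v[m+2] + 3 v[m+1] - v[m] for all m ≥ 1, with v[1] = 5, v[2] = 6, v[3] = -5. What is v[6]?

v[4] = (-5) + 3*6 - 5 = 8
v[5] = 8 + 3*(-5) - 6 = -13
v[6] = (-13) + 3*8 - (-5) = 16

16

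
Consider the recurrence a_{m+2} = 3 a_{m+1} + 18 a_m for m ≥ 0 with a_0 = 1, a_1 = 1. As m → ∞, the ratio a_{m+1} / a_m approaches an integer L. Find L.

6

The characteristic equation is r^2 - 3r - 18 = 0, which factors as (r - 6)(r + 3) = 0.
So the roots are 6 and -3. Since |6| > |-3| and the coefficient of 6^m is non-zero, the ratio tends to 6.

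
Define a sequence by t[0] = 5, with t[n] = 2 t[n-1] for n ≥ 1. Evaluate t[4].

80

t[1] = 2(5) = 10
t[2] = 2(10) = 20
t[3] = 2(20) = 40
t[4] = 2(40) = 80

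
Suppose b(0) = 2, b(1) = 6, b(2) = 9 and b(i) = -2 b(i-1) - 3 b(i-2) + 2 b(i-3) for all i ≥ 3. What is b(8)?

b(3) = -2*9 - 3*6 + 2*2 = -32
b(4) = -2*(-32) - 3*9 + 2*6 = 49
b(5) = -2*49 - 3*(-32) + 2*9 = 16
b(6) = -2*16 - 3*49 + 2*(-32) = -243
b(7) = -2*(-243) - 3*16 + 2*49 = 536
b(8) = -2*536 - 3*(-243) + 2*16 = -311

-311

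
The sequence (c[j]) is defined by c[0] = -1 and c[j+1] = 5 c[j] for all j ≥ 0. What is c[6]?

-15625

c[1] = 5·(-1) = -5
c[2] = 5·(-5) = -25
c[3] = 5·(-25) = -125
c[4] = 5·(-125) = -625
c[5] = 5·(-625) = -3125
c[6] = 5·(-3125) = -15625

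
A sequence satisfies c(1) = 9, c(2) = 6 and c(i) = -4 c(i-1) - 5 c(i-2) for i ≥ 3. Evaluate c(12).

c(3) = -4·6 - 5·9 = -69
c(4) = -4·(-69) - 5·6 = 246
c(5) = -4·246 - 5·(-69) = -639
c(6) = -4·(-639) - 5·246 = 1326
c(7) = -4·1326 - 5·(-639) = -2109
c(8) = -4·(-2109) - 5·1326 = 1806
c(9) = -4·1806 - 5·(-2109) = 3321
c(10) = -4·3321 - 5·1806 = -22314
c(11) = -4·(-22314) - 5·3321 = 72651
c(12) = -4·72651 - 5·(-22314) = -179034

-179034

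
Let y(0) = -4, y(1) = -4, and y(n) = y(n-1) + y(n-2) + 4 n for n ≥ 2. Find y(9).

y(2) = (-4) + (-4) + 8 = 0
y(3) = 0 + (-4) + 12 = 8
y(4) = 8 + 0 + 16 = 24
y(5) = 24 + 8 + 20 = 52
y(6) = 52 + 24 + 24 = 100
y(7) = 100 + 52 + 28 = 180
y(8) = 180 + 100 + 32 = 312
y(9) = 312 + 180 + 36 = 528

528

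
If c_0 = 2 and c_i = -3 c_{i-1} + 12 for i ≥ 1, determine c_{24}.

The fixed point is 12/(1 + 3) = 3, so c_i - 3 = -3(c_{i-1} - 3).
Hence c_i = -1·(-3)^i + 3.
c_{24} = -1·(-3)^{24} + 3 = -1·282429536481 + 3 = -282429536478.

-282429536478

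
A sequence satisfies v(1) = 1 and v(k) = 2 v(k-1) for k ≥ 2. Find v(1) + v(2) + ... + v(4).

v(2) = 2*1 = 2
v(3) = 2*2 = 4
v(4) = 2*4 = 8
Sum = 1 + 2 + 4 + 8 = 15

15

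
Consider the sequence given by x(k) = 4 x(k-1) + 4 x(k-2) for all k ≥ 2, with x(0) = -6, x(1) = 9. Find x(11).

23688192

x(2) = 4(9) + 4(-6) = 12
x(3) = 4(12) + 4(9) = 84
x(4) = 4(84) + 4(12) = 384
x(5) = 4(384) + 4(84) = 1872
x(6) = 4(1872) + 4(384) = 9024
x(7) = 4(9024) + 4(1872) = 43584
x(8) = 4(43584) + 4(9024) = 210432
x(9) = 4(210432) + 4(43584) = 1016064
x(10) = 4(1016064) + 4(210432) = 4905984
x(11) = 4(4905984) + 4(1016064) = 23688192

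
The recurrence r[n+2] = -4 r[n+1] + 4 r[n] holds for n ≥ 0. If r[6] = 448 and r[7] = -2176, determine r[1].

Rearranging, r[n-2] = (r[n] + 4 r[n-1]) / 4.
r[5] = (-2176 + 4*448) / 4 = -384/4 = -96
r[4] = (448 + 4*(-96)) / 4 = 64/4 = 16
r[3] = (-96 + 4*16) / 4 = -32/4 = -8
r[2] = (16 + 4*(-8)) / 4 = -16/4 = -4
r[1] = (-8 + 4*(-4)) / 4 = -24/4 = -6

-6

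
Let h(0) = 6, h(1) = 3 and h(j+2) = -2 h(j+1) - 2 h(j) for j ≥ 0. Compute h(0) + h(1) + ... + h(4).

h(2) = -2*3 - 2*6 = -18
h(3) = -2*(-18) - 2*3 = 30
h(4) = -2*30 - 2*(-18) = -24
Sum = 6 + 3 + (-18) + 30 + (-24) = -3

-3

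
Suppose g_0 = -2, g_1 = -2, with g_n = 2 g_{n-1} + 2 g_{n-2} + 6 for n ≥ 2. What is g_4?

g_2 = 2(-2) + 2(-2) + 6 = -2
g_3 = 2(-2) + 2(-2) + 6 = -2
g_4 = 2(-2) + 2(-2) + 6 = -2

-2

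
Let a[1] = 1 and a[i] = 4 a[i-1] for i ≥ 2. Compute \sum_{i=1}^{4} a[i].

85

a[2] = 4*1 = 4
a[3] = 4*4 = 16
a[4] = 4*16 = 64
Sum = 1 + 4 + 16 + 64 = 85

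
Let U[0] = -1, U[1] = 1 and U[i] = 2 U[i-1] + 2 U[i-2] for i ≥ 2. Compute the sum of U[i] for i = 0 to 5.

U[2] = 2(1) + 2(-1) = 0
U[3] = 2(0) + 2(1) = 2
U[4] = 2(2) + 2(0) = 4
U[5] = 2(4) + 2(2) = 12
Sum = (-1) + 1 + 0 + 2 + 4 + 12 = 18

18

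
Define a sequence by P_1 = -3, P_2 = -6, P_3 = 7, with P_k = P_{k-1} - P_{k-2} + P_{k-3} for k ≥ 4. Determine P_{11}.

P_4 = 7 - (-6) + (-3) = 10
P_5 = 10 - 7 + (-6) = -3
P_6 = (-3) - 10 + 7 = -6
P_7 = (-6) - (-3) + 10 = 7
P_8 = 7 - (-6) + (-3) = 10
P_9 = 10 - 7 + (-6) = -3
P_{10} = (-3) - 10 + 7 = -6
P_{11} = (-6) - (-3) + 10 = 7

7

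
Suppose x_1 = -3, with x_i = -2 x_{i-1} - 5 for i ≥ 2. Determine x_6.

41

x_2 = -2*(-3) - 5 = 1
x_3 = -2*1 - 5 = -7
x_4 = -2*(-7) - 5 = 9
x_5 = -2*9 - 5 = -23
x_6 = -2*(-23) - 5 = 41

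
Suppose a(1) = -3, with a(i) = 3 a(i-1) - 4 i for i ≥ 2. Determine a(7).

-5815

a(2) = 3·(-3) - 8 = -17
a(3) = 3·(-17) - 12 = -63
a(4) = 3·(-63) - 16 = -205
a(5) = 3·(-205) - 20 = -635
a(6) = 3·(-635) - 24 = -1929
a(7) = 3·(-1929) - 28 = -5815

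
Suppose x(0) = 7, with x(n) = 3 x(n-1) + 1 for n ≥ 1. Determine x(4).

x(1) = 3(7) + 1 = 22
x(2) = 3(22) + 1 = 67
x(3) = 3(67) + 1 = 202
x(4) = 3(202) + 1 = 607

607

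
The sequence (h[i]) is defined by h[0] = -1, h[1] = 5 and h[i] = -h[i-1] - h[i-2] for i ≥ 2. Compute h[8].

-4

h[2] = -5 - (-1) = -4
h[3] = -(-4) - 5 = -1
h[4] = -(-1) - (-4) = 5
h[5] = -5 - (-1) = -4
h[6] = -(-4) - 5 = -1
h[7] = -(-1) - (-4) = 5
h[8] = -5 - (-1) = -4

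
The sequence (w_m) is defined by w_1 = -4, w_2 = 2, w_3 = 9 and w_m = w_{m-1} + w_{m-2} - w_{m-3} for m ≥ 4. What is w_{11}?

61

w_4 = 9 + 2 - (-4) = 15
w_5 = 15 + 9 - 2 = 22
w_6 = 22 + 15 - 9 = 28
w_7 = 28 + 22 - 15 = 35
w_8 = 35 + 28 - 22 = 41
w_9 = 41 + 35 - 28 = 48
w_{10} = 48 + 41 - 35 = 54
w_{11} = 54 + 48 - 41 = 61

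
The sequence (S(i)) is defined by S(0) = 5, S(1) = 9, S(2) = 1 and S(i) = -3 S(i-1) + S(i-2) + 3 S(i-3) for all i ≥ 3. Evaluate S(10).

-29519

S(3) = -3·1 + 9 + 3·5 = 21
S(4) = -3·21 + 1 + 3·9 = -35
S(5) = -3·(-35) + 21 + 3·1 = 129
S(6) = -3·129 + (-35) + 3·21 = -359
S(7) = -3·(-359) + 129 + 3·(-35) = 1101
S(8) = -3·1101 + (-359) + 3·129 = -3275
S(9) = -3·(-3275) + 1101 + 3·(-359) = 9849
S(10) = -3·9849 + (-3275) + 3·1101 = -29519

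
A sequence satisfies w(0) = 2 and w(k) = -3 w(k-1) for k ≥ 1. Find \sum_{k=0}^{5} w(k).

-364

w(1) = -3·2 = -6
w(2) = -3·(-6) = 18
w(3) = -3·18 = -54
w(4) = -3·(-54) = 162
w(5) = -3·162 = -486
Sum = 2 + (-6) + 18 + (-54) + 162 + (-486) = -364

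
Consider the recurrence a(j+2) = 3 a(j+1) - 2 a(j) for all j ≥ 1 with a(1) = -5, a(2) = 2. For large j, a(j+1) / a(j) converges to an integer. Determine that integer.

The characteristic equation is r^2 - 3r + 2 = 0, which factors as (r - 2)(r - 1) = 0.
So the roots are 2 and 1. Since |2| > |1| and the coefficient of 2^j is non-zero, the ratio tends to 2.

2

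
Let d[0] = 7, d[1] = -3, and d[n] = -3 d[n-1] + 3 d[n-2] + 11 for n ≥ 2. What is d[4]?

d[2] = -3*(-3) + 3*7 + 11 = 41
d[3] = -3*41 + 3*(-3) + 11 = -121
d[4] = -3*(-121) + 3*41 + 11 = 497

497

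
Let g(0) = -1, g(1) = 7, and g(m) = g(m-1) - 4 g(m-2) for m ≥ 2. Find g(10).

1451

g(2) = 7 - 4(-1) = 11
g(3) = 11 - 4(7) = -17
g(4) = (-17) - 4(11) = -61
g(5) = (-61) - 4(-17) = 7
g(6) = 7 - 4(-61) = 251
g(7) = 251 - 4(7) = 223
g(8) = 223 - 4(251) = -781
g(9) = (-781) - 4(223) = -1673
g(10) = (-1673) - 4(-781) = 1451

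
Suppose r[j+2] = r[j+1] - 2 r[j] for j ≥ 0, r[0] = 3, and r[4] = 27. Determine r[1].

Let r[1] = y.
r[2] = -6 + y
r[3] = -6 - y
r[4] = 6 - 3y
So 6 - 3y = 27, giving y = -7.

-7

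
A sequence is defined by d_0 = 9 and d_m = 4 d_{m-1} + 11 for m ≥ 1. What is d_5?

d_1 = 4*9 + 11 = 47
d_2 = 4*47 + 11 = 199
d_3 = 4*199 + 11 = 807
d_4 = 4*807 + 11 = 3239
d_5 = 4*3239 + 11 = 12967

12967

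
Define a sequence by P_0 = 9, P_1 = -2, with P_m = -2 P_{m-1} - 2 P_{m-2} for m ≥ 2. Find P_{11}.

512

P_2 = -2*(-2) - 2*9 = -14
P_3 = -2*(-14) - 2*(-2) = 32
P_4 = -2*32 - 2*(-14) = -36
P_5 = -2*(-36) - 2*32 = 8
P_6 = -2*8 - 2*(-36) = 56
P_7 = -2*56 - 2*8 = -128
P_8 = -2*(-128) - 2*56 = 144
P_9 = -2*144 - 2*(-128) = -32
P_{10} = -2*(-32) - 2*144 = -224
P_{11} = -2*(-224) - 2*(-32) = 512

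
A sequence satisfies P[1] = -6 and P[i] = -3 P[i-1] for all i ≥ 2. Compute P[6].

1458

P[2] = -3*(-6) = 18
P[3] = -3*18 = -54
P[4] = -3*(-54) = 162
P[5] = -3*162 = -486
P[6] = -3*(-486) = 1458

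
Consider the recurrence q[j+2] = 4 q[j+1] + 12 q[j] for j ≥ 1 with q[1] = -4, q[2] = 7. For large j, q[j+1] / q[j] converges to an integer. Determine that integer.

The characteristic equation is r^2 - 4r - 12 = 0, which factors as (r - 6)(r + 2) = 0.
So the roots are 6 and -2. Since |6| > |-2| and the coefficient of 6^j is non-zero, the ratio tends to 6.

6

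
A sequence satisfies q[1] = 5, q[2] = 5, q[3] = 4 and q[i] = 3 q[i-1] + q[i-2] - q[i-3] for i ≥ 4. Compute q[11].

38652

q[4] = 3*4 + 5 - 5 = 12
q[5] = 3*12 + 4 - 5 = 35
q[6] = 3*35 + 12 - 4 = 113
q[7] = 3*113 + 35 - 12 = 362
q[8] = 3*362 + 113 - 35 = 1164
q[9] = 3*1164 + 362 - 113 = 3741
q[10] = 3*3741 + 1164 - 362 = 12025
q[11] = 3*12025 + 3741 - 1164 = 38652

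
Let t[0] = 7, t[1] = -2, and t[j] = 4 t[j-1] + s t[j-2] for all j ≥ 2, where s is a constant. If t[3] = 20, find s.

2

t[2] = -8 + 7s
t[3] = -32 + 26s
So -32 + 26s = 20, giving s = 2.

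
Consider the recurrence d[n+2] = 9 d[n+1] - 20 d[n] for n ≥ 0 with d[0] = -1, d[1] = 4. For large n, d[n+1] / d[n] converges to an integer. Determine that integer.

5

The characteristic equation is r^2 - 9r + 20 = 0, which factors as (r - 5)(r - 4) = 0.
So the roots are 5 and 4. Since |5| > |4| and the coefficient of 5^n is non-zero, the ratio tends to 5.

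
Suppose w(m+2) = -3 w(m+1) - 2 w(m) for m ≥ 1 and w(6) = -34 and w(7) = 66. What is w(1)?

3

Rearranging, w(m-2) = (w(m) + 3 w(m-1)) / -2.
w(5) = (66 + 3·(-34)) / -2 = -36/-2 = 18
w(4) = (-34 + 3·18) / -2 = 20/-2 = -10
w(3) = (18 + 3·(-10)) / -2 = -12/-2 = 6
w(2) = (-10 + 3·6) / -2 = 8/-2 = -4
w(1) = (6 + 3·(-4)) / -2 = -6/-2 = 3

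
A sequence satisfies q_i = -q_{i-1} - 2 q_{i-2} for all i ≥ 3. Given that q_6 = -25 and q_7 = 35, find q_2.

-5

Rearranging, q_{i-2} = (q_i + q_{i-1}) / -2.
q_5 = (35 + (-25)) / -2 = 10/-2 = -5
q_4 = (-25 + (-5)) / -2 = -30/-2 = 15
q_3 = (-5 + 15) / -2 = 10/-2 = -5
q_2 = (15 + (-5)) / -2 = 10/-2 = -5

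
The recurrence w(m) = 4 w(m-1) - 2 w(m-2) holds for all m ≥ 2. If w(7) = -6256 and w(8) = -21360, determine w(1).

2

Rearranging, w(m-2) = (w(m) - 4 w(m-1)) / -2.
w(6) = (-21360 - 4(-6256)) / -2 = 3664/-2 = -1832
w(5) = (-6256 - 4(-1832)) / -2 = 1072/-2 = -536
w(4) = (-1832 - 4(-536)) / -2 = 312/-2 = -156
w(3) = (-536 - 4(-156)) / -2 = 88/-2 = -44
w(2) = (-156 - 4(-44)) / -2 = 20/-2 = -10
w(1) = (-44 - 4(-10)) / -2 = -4/-2 = 2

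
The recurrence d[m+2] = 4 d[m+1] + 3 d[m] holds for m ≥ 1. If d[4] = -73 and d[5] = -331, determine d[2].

Rearranging, d[m-2] = (d[m] - 4 d[m-1]) / 3.
d[3] = (-331 - 4*(-73)) / 3 = -39/3 = -13
d[2] = (-73 - 4*(-13)) / 3 = -21/3 = -7

-7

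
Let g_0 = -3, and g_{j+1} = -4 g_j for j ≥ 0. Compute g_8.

-196608

g_1 = -4(-3) = 12
g_2 = -4(12) = -48
g_3 = -4(-48) = 192
g_4 = -4(192) = -768
g_5 = -4(-768) = 3072
g_6 = -4(3072) = -12288
g_7 = -4(-12288) = 49152
g_8 = -4(49152) = -196608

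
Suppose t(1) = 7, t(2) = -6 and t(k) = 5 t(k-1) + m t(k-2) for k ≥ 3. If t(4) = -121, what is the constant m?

1

t(3) = -30 + 7m
t(4) = -150 + 29m
So -150 + 29m = -121, giving m = 1.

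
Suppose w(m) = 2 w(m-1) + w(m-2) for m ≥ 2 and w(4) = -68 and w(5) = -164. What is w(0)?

Rearranging, w(m-2) = w(m) - 2 w(m-1).
w(3) = -164 - 2·(-68) = -28
w(2) = -68 - 2·(-28) = -12
w(1) = -28 - 2·(-12) = -4
w(0) = -12 - 2·(-4) = -4

-4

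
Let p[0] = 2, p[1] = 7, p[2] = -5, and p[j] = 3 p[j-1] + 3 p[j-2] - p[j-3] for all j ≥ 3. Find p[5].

p[3] = 3*(-5) + 3*7 - 2 = 4
p[4] = 3*4 + 3*(-5) - 7 = -10
p[5] = 3*(-10) + 3*4 - (-5) = -13

-13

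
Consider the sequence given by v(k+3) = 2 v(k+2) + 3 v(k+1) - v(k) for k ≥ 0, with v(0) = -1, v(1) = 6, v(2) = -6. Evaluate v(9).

v(3) = 2·(-6) + 3·6 - (-1) = 7
v(4) = 2·7 + 3·(-6) - 6 = -10
v(5) = 2·(-10) + 3·7 - (-6) = 7
v(6) = 2·7 + 3·(-10) - 7 = -23
v(7) = 2·(-23) + 3·7 - (-10) = -15
v(8) = 2·(-15) + 3·(-23) - 7 = -106
v(9) = 2·(-106) + 3·(-15) - (-23) = -234

-234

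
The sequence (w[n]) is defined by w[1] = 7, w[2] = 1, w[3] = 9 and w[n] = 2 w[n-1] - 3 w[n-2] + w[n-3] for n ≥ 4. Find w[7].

w[4] = 2(9) - 3(1) + 7 = 22
w[5] = 2(22) - 3(9) + 1 = 18
w[6] = 2(18) - 3(22) + 9 = -21
w[7] = 2(-21) - 3(18) + 22 = -74

-74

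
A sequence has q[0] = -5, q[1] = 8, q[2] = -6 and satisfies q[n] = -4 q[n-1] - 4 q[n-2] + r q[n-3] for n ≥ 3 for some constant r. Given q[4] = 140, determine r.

3

q[3] = -8 - 5r
q[4] = 56 + 28r
So 56 + 28r = 140, giving r = 3.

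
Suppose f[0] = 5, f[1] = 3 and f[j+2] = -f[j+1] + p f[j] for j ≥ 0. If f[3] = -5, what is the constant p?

f[2] = -3 + 5p
f[3] = 3 - 2p
So 3 - 2p = -5, giving p = 4.

4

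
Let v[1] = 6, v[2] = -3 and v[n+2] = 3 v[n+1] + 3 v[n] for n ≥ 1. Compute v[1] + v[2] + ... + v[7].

1542

v[3] = 3·(-3) + 3·6 = 9
v[4] = 3·9 + 3·(-3) = 18
v[5] = 3·18 + 3·9 = 81
v[6] = 3·81 + 3·18 = 297
v[7] = 3·297 + 3·81 = 1134
Sum = 6 + (-3) + 9 + 18 + 81 + 297 + 1134 = 1542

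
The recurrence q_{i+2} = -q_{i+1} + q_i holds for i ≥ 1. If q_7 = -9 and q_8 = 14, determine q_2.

-2

Rearranging, q_{i-2} = q_i + q_{i-1}.
q_6 = 14 + (-9) = 5
q_5 = -9 + 5 = -4
q_4 = 5 + (-4) = 1
q_3 = -4 + 1 = -3
q_2 = 1 + (-3) = -2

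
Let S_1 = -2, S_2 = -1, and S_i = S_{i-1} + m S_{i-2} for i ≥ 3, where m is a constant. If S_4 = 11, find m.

-4

S_3 = -1 - 2m
S_4 = -1 - 3m
So -1 - 3m = 11, giving m = -4.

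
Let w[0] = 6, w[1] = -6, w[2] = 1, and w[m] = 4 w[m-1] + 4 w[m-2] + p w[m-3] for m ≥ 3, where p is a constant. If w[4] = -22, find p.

3

w[3] = -20 + 6p
w[4] = -76 + 18p
So -76 + 18p = -22, giving p = 3.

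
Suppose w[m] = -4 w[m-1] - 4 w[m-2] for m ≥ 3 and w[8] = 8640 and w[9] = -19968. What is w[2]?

9

Rearranging, w[m-2] = (w[m] + 4 w[m-1]) / -4.
w[7] = (-19968 + 4·8640) / -4 = 14592/-4 = -3648
w[6] = (8640 + 4·(-3648)) / -4 = -5952/-4 = 1488
w[5] = (-3648 + 4·1488) / -4 = 2304/-4 = -576
w[4] = (1488 + 4·(-576)) / -4 = -816/-4 = 204
w[3] = (-576 + 4·204) / -4 = 240/-4 = -60
w[2] = (204 + 4·(-60)) / -4 = -36/-4 = 9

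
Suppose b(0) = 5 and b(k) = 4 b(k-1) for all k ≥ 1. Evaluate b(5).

5120

b(1) = 4·5 = 20
b(2) = 4·20 = 80
b(3) = 4·80 = 320
b(4) = 4·320 = 1280
b(5) = 4·1280 = 5120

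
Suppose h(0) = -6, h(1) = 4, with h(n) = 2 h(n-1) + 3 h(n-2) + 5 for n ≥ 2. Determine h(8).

814

h(2) = 2(4) + 3(-6) + 5 = -5
h(3) = 2(-5) + 3(4) + 5 = 7
h(4) = 2(7) + 3(-5) + 5 = 4
h(5) = 2(4) + 3(7) + 5 = 34
h(6) = 2(34) + 3(4) + 5 = 85
h(7) = 2(85) + 3(34) + 5 = 277
h(8) = 2(277) + 3(85) + 5 = 814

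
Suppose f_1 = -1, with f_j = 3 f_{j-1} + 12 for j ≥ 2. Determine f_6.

1209

f_2 = 3(-1) + 12 = 9
f_3 = 3(9) + 12 = 39
f_4 = 3(39) + 12 = 129
f_5 = 3(129) + 12 = 399
f_6 = 3(399) + 12 = 1209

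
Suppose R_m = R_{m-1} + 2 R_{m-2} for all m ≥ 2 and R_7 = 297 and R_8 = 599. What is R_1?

3

Rearranging, R_{m-2} = (R_m - R_{m-1}) / 2.
R_6 = (599 - 297) / 2 = 302/2 = 151
R_5 = (297 - 151) / 2 = 146/2 = 73
R_4 = (151 - 73) / 2 = 78/2 = 39
R_3 = (73 - 39) / 2 = 34/2 = 17
R_2 = (39 - 17) / 2 = 22/2 = 11
R_1 = (17 - 11) / 2 = 6/2 = 3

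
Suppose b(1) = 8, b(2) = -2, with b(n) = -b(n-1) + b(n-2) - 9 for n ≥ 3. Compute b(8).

b(3) = -(-2) + 8 - 9 = 1
b(4) = -1 + (-2) - 9 = -12
b(5) = -(-12) + 1 - 9 = 4
b(6) = -4 + (-12) - 9 = -25
b(7) = -(-25) + 4 - 9 = 20
b(8) = -20 + (-25) - 9 = -54

-54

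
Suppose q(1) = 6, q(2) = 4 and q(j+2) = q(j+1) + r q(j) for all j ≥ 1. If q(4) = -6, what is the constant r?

q(3) = 4 + 6r
q(4) = 4 + 10r
So 4 + 10r = -6, giving r = -1.

-1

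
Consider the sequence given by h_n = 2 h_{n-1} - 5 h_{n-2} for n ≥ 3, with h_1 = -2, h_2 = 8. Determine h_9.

2734

h_3 = 2·8 - 5·(-2) = 26
h_4 = 2·26 - 5·8 = 12
h_5 = 2·12 - 5·26 = -106
h_6 = 2·(-106) - 5·12 = -272
h_7 = 2·(-272) - 5·(-106) = -14
h_8 = 2·(-14) - 5·(-272) = 1332
h_9 = 2·1332 - 5·(-14) = 2734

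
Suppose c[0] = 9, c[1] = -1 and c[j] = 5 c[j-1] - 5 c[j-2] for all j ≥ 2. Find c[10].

c[2] = 5(-1) - 5(9) = -50
c[3] = 5(-50) - 5(-1) = -245
c[4] = 5(-245) - 5(-50) = -975
c[5] = 5(-975) - 5(-245) = -3650
c[6] = 5(-3650) - 5(-975) = -13375
c[7] = 5(-13375) - 5(-3650) = -48625
c[8] = 5(-48625) - 5(-13375) = -176250
c[9] = 5(-176250) - 5(-48625) = -638125
c[10] = 5(-638125) - 5(-176250) = -2309375

-2309375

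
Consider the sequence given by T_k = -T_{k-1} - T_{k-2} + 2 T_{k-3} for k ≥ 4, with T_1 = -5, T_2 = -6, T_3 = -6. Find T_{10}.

T_4 = -(-6) - (-6) + 2*(-5) = 2
T_5 = -2 - (-6) + 2*(-6) = -8
T_6 = -(-8) - 2 + 2*(-6) = -6
T_7 = -(-6) - (-8) + 2*2 = 18
T_8 = -18 - (-6) + 2*(-8) = -28
T_9 = -(-28) - 18 + 2*(-6) = -2
T_{10} = -(-2) - (-28) + 2*18 = 66

66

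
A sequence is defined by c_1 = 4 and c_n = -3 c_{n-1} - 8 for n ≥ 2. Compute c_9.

c_2 = -3·4 - 8 = -20
c_3 = -3·(-20) - 8 = 52
c_4 = -3·52 - 8 = -164
c_5 = -3·(-164) - 8 = 484
c_6 = -3·484 - 8 = -1460
c_7 = -3·(-1460) - 8 = 4372
c_8 = -3·4372 - 8 = -13124
c_9 = -3·(-13124) - 8 = 39364

39364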